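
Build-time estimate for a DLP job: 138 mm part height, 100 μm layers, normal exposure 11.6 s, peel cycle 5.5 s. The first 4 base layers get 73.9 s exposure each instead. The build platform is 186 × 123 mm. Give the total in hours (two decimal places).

6.62 hours

Layers = ⌈138/0.1⌉ = 1380.
Burn-in layers: 4 × (73.9 + 5.5) → 317.6 s.
Remaining layers = 1376 × (11.6 + 5.5), so 23529.6 s.
Sum: 317.6 + 23529.6 = 23847.2 s → 6.62 hours.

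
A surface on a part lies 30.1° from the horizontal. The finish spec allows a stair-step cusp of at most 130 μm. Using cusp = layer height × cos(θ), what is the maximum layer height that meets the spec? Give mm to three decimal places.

0.150 mm

cos(30.1°) = 0.8652; t_max = 0.13/0.8652 = 0.150 mm.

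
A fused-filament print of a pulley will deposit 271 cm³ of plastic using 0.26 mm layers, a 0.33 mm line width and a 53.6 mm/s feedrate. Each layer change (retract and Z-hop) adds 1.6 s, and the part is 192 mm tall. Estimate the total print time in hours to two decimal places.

Line area = 0.26 × 0.33, so 0.0858 mm².
Toolpath length = 271 cm³ / 0.0858 mm² = 271000 / 0.0858 = 3158508.2 mm.
Print-move time = 3158508.2 / 53.6 = 58927.4 s.
Layer count = ceil(192 / 0.26) = 739.
Layer-change overhead = 739 × 1.6, so 1182.4 s.
Total = 58927.4 + 1182.4 = 60109.8 s = 16.70 hours.

16.70 hours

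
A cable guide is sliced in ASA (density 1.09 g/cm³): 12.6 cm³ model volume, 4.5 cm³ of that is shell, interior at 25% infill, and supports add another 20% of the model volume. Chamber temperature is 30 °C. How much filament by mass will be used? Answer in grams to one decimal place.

Interior volume = 12.6 − 4.5 = 8.1 cm³.
Infill deposited: 0.25 × 8.1 → 2.025 cm³.
Support: 0.20 × 12.6 → 2.52 cm³.
Total printed volume = 4.5 + 2.025 + 2.52, so 9.045 cm³.
Mass = 9.045 × 1.09, so 9.85905 g.

9.9 g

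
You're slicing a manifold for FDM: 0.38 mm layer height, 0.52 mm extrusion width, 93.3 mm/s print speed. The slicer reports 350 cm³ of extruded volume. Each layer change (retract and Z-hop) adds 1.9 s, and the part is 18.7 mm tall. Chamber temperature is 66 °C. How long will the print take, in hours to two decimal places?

Extrusion cross-section = 0.38 × 0.52 = 0.1976 mm².
Total extruded path = 350000/0.1976 = 1771255.1 mm.
Print-move time = 1771255.1 / 93.3, so 18984.5 s.
Layer count = ceil(18.7 / 0.38) = 50.
Z-hop total = 50 × 1.9, so 95 s.
Total = 18984.5 + 95 = 19079.5 s = 5.30 hours.

5.30 hours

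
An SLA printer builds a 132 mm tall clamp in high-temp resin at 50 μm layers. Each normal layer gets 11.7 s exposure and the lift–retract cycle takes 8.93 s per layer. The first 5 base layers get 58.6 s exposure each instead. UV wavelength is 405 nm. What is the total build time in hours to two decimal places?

15.19 hours

Layers = ⌈132/0.05⌉ = 2640.
Base layers: 5 × (58.6 + 8.93) → 337.65 s.
Remaining layers = 2635 × (11.7 + 8.93) = 54360.05 s.
Total = 337.65 + 54360.05 = 54697.7 s = 15.19 hours.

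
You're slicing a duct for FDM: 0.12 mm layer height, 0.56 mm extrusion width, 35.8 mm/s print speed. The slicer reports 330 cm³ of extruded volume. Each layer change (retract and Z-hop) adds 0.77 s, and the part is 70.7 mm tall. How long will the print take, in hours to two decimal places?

Bead cross-section = 0.12 × 0.56, so 0.0672 mm².
Path length: 330000 mm³ / 0.0672 mm² → 4910714.3 mm.
Time extruding = 4910714.3 / 35.8 = 137170.8 s.
Number of layers: 70.7 / 0.12 → 590 (rounded up).
Z-hop total = 590 × 0.77, so 454.3 s.
Total = 137170.8 + 454.3 = 137625.1 s = 38.23 hours.

38.23 hours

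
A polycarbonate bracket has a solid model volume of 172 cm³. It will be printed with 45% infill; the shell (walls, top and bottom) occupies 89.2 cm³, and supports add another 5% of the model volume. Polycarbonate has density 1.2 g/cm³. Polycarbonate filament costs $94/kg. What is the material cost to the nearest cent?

Interior volume = 172 − 89.2 = 82.8 cm³.
Deposited infill = 0.45 × 82.8, so 37.26 cm³.
Support = 0.05 × 172, so 8.6 cm³.
Deposited volume = 89.2 + 37.26 + 8.6, so 135.06 cm³.
Mass = 135.06 × 1.2 = 162.072 g.
Cost = 162.072 g / 1000 × $94/kg = $15.23.

$15.23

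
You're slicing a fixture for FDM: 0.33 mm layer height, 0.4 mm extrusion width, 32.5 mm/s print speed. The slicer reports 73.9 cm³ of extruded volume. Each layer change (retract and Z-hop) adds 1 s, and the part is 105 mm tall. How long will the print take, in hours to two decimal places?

Extrusion cross-section = 0.33 × 0.4, so 0.132 mm².
Toolpath length = 73.9 cm³ / 0.132 mm² = 73900 / 0.132 = 559848.5 mm.
Print-move time: 559848.5 / 32.5 → 17226.1 s.
Number of layers: 105 / 0.33 → 319 (rounded up).
Layer-change overhead = 319 × 1, so 319 s.
Total = 17226.1 + 319 = 17545.1 s = 4.87 hours.

4.87 hours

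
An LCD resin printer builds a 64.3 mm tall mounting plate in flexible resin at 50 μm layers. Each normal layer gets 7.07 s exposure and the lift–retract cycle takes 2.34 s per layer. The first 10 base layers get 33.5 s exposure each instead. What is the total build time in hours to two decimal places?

Layer count = ceil(64.3 / 0.05) = 1286.
Bottom layers = 10 × (33.5 + 2.34), so 358.4 s.
Normal layers = 1276 × (7.07 + 2.34) = 12007.16 s.
Total = 358.4 + 12007.16 = 12365.56 s = 3.43 hours.

3.43 hours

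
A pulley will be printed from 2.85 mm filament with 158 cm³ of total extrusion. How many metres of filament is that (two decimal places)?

Cross-section of 2.85 mm filament: π·(2.85/2)² = 6.3794 mm².
L = 158000 mm³ / 6.3794 mm² = 24767.22 mm, i.e. 24.77 m.

24.77 m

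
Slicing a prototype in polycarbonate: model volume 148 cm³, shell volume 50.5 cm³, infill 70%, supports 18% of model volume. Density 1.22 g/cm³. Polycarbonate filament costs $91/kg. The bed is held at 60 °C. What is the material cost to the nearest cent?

$16.14

Infill region = 148 − 50.5 = 97.5 cm³.
Deposited infill = 0.70 × 97.5 = 68.25 cm³.
Support = 0.18 × 148 = 26.64 cm³.
Deposited volume = 50.5 + 68.25 + 26.64 = 145.39 cm³.
Mass: 145.39 × 1.22 → 177.3758 g.
At $91/kg: 177.3758/1000 × 91 = $16.14.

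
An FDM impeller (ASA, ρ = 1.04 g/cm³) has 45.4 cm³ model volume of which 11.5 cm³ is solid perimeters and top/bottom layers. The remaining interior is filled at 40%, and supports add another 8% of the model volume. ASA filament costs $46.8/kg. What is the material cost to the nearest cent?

Infill region: 45.4 − 11.5 → 33.9 cm³.
Deposited infill = 0.40 × 33.9 = 13.56 cm³.
Support = 0.08 × 45.4 = 3.632 cm³.
Total printed volume = 11.5 + 13.56 + 3.632 = 28.692 cm³.
Mass = 28.692 × 1.04, so 29.83968 g.
Cost = 29.83968 g / 1000 × $46.8/kg = $1.40.

$1.40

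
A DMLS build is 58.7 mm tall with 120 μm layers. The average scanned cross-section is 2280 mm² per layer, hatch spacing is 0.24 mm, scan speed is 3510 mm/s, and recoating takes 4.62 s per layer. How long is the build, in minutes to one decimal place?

59.8 minutes

Layers = ⌈58.7/0.12⌉ = 490.
Scan path per layer = 2280 / 0.24, so 9500 mm.
Scan time per layer = 9500 / 3510 = 2.7066 s.
Per-layer time = 2.7066 + 4.62 = 7.3266 s.
490 layers × 7.3266 s/layer = 3590.034 s, i.e. 59.8 minutes.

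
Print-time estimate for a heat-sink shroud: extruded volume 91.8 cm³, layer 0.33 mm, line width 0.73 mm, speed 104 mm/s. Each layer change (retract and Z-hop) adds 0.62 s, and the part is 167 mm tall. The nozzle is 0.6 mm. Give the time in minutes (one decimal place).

Bead cross-section: 0.33 × 0.73 → 0.2409 mm².
Path length: 91800 mm³ / 0.2409 mm² → 381071 mm.
Extrusion time = 381071 / 104, so 3664.1 s.
Layers = ⌈167/0.33⌉ = 507.
Non-print overhead = 507 × 0.62, so 314.34 s.
Total = 3664.1 + 314.34 = 3978.44 s = 66.3 minutes.

66.3 minutes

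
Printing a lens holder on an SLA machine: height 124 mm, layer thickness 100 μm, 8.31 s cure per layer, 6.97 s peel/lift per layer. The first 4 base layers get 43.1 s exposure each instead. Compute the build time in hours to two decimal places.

5.30 hours

Layer count = ceil(124 / 0.1) = 1240.
Burn-in layers = 4 × (43.1 + 6.97), so 200.28 s.
Regular layers: 1236 × (8.31 + 6.97) → 18886.08 s.
Sum: 200.28 + 18886.08 = 19086.36 s → 5.30 hours.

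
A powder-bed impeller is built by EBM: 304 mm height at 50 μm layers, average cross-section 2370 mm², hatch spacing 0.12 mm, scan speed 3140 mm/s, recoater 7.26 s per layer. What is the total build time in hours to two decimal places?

Number of layers: 304 / 0.05 → 6080 (rounded up).
Hatch length per layer: 2370 / 0.12 → 19750 mm.
Scan time per layer = 19750 / 3140, so 6.2898 s.
Per-layer time: 6.2898 + 7.26 → 13.5498 s.
Total: 6080 × 13.5498 s = 82382.784 s → 22.88 hours.

22.88 hours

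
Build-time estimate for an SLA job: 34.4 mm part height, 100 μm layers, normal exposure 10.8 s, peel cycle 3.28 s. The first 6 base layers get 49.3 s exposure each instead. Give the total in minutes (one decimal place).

Layers = ⌈34.4/0.1⌉ = 344.
Burn-in layers = 6 × (49.3 + 3.28) = 315.48 s.
Normal layers = 338 × (10.8 + 3.28) = 4759.04 s.
Total = 315.48 + 4759.04 = 5074.52 s = 84.6 minutes.

84.6 minutes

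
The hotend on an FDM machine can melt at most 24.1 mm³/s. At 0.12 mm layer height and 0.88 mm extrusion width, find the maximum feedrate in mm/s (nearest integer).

228 mm/s

A = 0.12 × 0.88, so 0.1056 mm².
Max speed = 24.1 / 0.1056 = 228.22 ≈ 228 mm/s.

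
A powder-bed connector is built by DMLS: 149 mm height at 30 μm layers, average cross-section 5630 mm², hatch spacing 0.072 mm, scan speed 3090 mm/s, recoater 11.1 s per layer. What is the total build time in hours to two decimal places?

50.23 hours

Layer count = ceil(149 / 0.03) = 4967.
Hatch length per layer: 5630 / 0.072 → 78194.4 mm.
Per-layer scan time = 78194.4 / 3090 = 25.3056 s.
Layer cycle = 25.3056 + 11.1, so 36.4056 s.
Build time = 4967 × 36.4056 = 180826.6152 s = 50.23 hours.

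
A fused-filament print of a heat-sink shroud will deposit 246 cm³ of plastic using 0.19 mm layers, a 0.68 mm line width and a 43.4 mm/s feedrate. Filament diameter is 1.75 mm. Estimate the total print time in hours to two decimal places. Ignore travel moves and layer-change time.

12.19 hours

Line area = 0.19 × 0.68 = 0.1292 mm².
Total extruded path = 246000/0.1292 = 1904024.8 mm.
Extrusion time = 1904024.8 / 43.4 = 43871.5 s.
That's 43871.5 s → 12.19 hours.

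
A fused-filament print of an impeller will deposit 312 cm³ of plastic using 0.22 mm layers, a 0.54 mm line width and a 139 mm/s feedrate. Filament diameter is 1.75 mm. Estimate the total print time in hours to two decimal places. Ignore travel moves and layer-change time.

Extrusion cross-section: 0.22 × 0.54 → 0.1188 mm².
Total extruded path = 312000/0.1188 = 2626262.6 mm.
Extrusion time: 2626262.6 / 139 → 18894 s.
That's 18894 s → 5.25 hours.

5.25 hours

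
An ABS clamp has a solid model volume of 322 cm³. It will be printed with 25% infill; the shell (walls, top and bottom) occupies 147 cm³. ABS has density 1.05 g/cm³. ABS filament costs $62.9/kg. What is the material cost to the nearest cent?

$12.60

Volume inside the shell: 322 − 147 → 175 cm³.
Infill deposited: 0.25 × 175 → 43.75 cm³.
Deposited volume: 147 + 43.75 → 190.75 cm³.
Mass = 190.75 × 1.05, so 200.2875 g.
At $62.9/kg: 200.2875/1000 × 62.9 = $12.60.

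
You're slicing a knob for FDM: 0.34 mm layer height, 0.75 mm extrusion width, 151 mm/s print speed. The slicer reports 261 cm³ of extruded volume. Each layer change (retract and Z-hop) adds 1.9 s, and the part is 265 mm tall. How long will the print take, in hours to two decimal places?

2.29 hours

Extrusion cross-section = 0.34 × 0.75 = 0.255 mm².
Total extruded path = 261000/0.255 = 1023529.4 mm.
Time extruding: 1023529.4 / 151 → 6778.3 s.
Layer count = ceil(265 / 0.34) = 780.
Non-print overhead: 780 × 1.9 → 1482 s.
Total = 6778.3 + 1482 = 8260.3 s = 2.29 hours.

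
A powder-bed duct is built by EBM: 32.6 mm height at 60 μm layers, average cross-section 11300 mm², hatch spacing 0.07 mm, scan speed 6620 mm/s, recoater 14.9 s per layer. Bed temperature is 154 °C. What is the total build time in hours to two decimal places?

Number of layers: 32.6 / 0.06 → 544 (rounded up).
Per-layer scan distance = 11300 / 0.07, so 161428.6 mm.
Beam time per layer = 161428.6 / 6620 = 24.385 s.
Layer cycle = 24.385 + 14.9 = 39.285 s.
Total: 544 × 39.285 s = 21371.04 s → 5.94 hours.

5.94 hours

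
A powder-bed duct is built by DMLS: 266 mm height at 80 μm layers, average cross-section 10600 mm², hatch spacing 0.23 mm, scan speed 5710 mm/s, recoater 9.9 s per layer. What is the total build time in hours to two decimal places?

16.60 hours

Layers = ⌈266/0.08⌉ = 3325.
Hatch length per layer: 10600 / 0.23 → 46087 mm.
Laser time per layer = 46087 / 5710 = 8.0713 s.
Layer cycle = 8.0713 + 9.9, so 17.9713 s.
Total: 3325 × 17.9713 s = 59754.5725 s → 16.60 hours.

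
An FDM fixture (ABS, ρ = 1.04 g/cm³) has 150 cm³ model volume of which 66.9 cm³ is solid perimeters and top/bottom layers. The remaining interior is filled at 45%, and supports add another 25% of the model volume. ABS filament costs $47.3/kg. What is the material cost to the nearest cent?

Infill region: 150 − 66.9 → 83.1 cm³.
Infill volume = 0.45 × 83.1, so 37.395 cm³.
Support: 0.25 × 150 → 37.5 cm³.
Deposited volume: 66.9 + 37.395 + 37.5 → 141.795 cm³.
Mass = 141.795 × 1.04, so 147.4668 g.
At $47.3/kg: 147.4668/1000 × 47.3 = $6.98.

$6.98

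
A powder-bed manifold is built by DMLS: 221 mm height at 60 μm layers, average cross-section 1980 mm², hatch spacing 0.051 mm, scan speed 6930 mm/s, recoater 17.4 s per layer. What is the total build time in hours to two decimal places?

Layers = ⌈221/0.06⌉ = 3684.
Hatch length per layer: 1980 / 0.051 → 38823.5 mm.
Laser time per layer: 38823.5 / 6930 → 5.6022 s.
Per-layer time = 5.6022 + 17.4, so 23.0022 s.
3684 layers × 23.0022 s/layer = 84740.1048 s, i.e. 23.54 hours.

23.54 hours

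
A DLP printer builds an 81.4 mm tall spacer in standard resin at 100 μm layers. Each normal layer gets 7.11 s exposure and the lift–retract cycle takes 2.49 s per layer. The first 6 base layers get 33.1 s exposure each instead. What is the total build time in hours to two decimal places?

Layers = ⌈81.4/0.1⌉ = 814.
Bottom layers = 6 × (33.1 + 2.49) = 213.54 s.
Normal layers: 808 × (7.11 + 2.49) → 7756.8 s.
Sum: 213.54 + 7756.8 = 7970.34 s → 2.21 hours.

2.21 hours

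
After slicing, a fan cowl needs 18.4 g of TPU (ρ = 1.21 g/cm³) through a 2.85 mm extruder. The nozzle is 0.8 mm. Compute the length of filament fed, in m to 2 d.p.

Extruded volume: 18.4/1.21 = 15.2066 cm³ (15206.6 mm³).
Filament cross-section = π × (2.85/2)² = 6.3794 mm².
L = V/A = 15206.6/6.3794 = 2383.7 mm → 2.38 m.

2.38 m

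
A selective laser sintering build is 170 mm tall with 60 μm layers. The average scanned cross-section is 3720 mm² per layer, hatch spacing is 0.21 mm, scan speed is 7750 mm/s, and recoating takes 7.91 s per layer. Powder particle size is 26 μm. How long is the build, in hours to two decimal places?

8.03 hours

Layers = ⌈170/0.06⌉ = 2834.
Scan path per layer = 3720 / 0.21 = 17714.3 mm.
Per-layer scan time = 17714.3 / 7750, so 2.2857 s.
Layer cycle = 2.2857 + 7.91 = 10.1957 s.
2834 layers × 10.1957 s/layer = 28894.6138 s, i.e. 8.03 hours.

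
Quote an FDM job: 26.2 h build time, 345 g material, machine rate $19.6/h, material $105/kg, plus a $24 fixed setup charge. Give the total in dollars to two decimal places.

$573.75

Machine cost: 19.6 × 26.2 → $513.52.
Material cost: 105 × 345/1000 → $36.225.
Total = 513.52 + 36.225 + 24 = 573.745 ≈ $573.75.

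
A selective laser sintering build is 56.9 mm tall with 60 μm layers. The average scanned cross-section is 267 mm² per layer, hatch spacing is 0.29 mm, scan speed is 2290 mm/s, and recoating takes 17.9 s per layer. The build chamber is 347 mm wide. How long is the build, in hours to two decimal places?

Number of layers: 56.9 / 0.06 → 949 (rounded up).
Scan path per layer = 267 / 0.29, so 920.7 mm.
Scan time per layer = 920.7 / 2290 = 0.4021 s.
Time per layer = 0.4021 + 17.9 = 18.3021 s.
Build time = 949 × 18.3021 = 17368.6929 s = 4.82 hours.

4.82 hours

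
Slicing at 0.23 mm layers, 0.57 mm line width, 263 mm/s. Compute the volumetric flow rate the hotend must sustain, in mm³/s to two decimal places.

34.48

Bead cross-section: 0.23 × 0.57 → 0.1311 mm².
Volumetric flow = 263 × 0.1311 = 34.48 mm³/s.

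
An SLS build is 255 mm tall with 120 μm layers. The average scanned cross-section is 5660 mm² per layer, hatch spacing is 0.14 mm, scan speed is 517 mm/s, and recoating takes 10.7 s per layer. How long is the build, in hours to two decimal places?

Number of layers: 255 / 0.12 → 2125 (rounded up).
Per-layer scan distance = 5660 / 0.14, so 40428.6 mm.
Per-layer scan time = 40428.6 / 517, so 78.1985 s.
Time per layer = 78.1985 + 10.7 = 88.8985 s.
Total: 2125 × 88.8985 s = 188909.3125 s → 52.47 hours.

52.47 hours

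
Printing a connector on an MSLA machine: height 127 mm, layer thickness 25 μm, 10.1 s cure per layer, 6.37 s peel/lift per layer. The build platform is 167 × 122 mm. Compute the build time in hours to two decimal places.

Layers = ⌈127/0.025⌉ = 5080.
Cycle time = 10.1 + 6.37, so 16.47 s.
Build time: 5080 × 16.47 s = 83667.6 s, i.e. 23.24 hours.

23.24 hours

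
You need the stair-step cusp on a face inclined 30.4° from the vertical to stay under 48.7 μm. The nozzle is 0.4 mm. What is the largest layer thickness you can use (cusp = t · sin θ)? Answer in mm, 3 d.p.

t = h_c / sin θ = 0.0487 / 0.5060 = 0.096 mm.

0.096 mm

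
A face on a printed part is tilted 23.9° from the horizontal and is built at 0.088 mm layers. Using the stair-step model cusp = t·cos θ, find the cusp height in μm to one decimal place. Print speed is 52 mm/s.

80.5 μm

cos(23.9°) = 0.9143, so cusp = 0.088 × 0.9143 = 0.080458 mm → 80.5 μm.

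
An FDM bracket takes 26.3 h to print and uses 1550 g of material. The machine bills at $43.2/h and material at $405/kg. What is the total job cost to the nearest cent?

Machine cost: 43.2 × 26.3 → $1136.16.
Feedstock cost: 405 × 1550/1000 → $627.75.
Job cost: 1136.16 + 627.75 = $1763.91.

$1763.91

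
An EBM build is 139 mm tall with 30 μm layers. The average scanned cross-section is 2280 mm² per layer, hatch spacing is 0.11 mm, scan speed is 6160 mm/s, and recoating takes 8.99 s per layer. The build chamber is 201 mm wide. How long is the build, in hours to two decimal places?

15.90 hours

Number of layers: 139 / 0.03 → 4634 (rounded up).
Scan path per layer = 2280 / 0.11, so 20727.3 mm.
Per-layer scan time = 20727.3 / 6160, so 3.3648 s.
Layer cycle = 3.3648 + 8.99, so 12.3548 s.
Build time = 4634 × 12.3548 = 57252.1432 s = 15.90 hours.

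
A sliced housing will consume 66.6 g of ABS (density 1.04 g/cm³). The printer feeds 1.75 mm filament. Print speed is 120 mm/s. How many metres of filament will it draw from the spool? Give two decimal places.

Volume = 66.6 g / 1.04 g·cm⁻³ = 64.0385 cm³ = 64038.5 mm³.
Cross-section of 1.75 mm filament: π·(1.75/2)² = 2.4053 mm².
L = V/A = 64038.5/2.4053 = 26623.91 mm → 26.62 m.

26.62 m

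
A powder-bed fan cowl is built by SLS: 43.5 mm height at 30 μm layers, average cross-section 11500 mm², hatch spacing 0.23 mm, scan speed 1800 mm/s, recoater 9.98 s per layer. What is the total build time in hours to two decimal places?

Number of layers: 43.5 / 0.03 → 1450 (rounded up).
Scan path per layer = 11500 / 0.23, so 50000 mm.
Scan time per layer = 50000 / 1800 = 27.7778 s.
Per-layer time = 27.7778 + 9.98, so 37.7578 s.
1450 layers × 37.7578 s/layer = 54748.81 s, i.e. 15.21 hours.

15.21 hours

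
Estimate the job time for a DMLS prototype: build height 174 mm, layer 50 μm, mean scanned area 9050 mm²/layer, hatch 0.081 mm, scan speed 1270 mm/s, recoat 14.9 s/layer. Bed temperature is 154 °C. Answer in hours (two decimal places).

Layers = ⌈174/0.05⌉ = 3480.
Per-layer scan distance = 9050 / 0.081, so 111728.4 mm.
Laser time per layer: 111728.4 / 1270 → 87.9751 s.
Time per layer = 87.9751 + 14.9, so 102.8751 s.
Build time = 3480 × 102.8751 = 358005.348 s = 99.45 hours.

99.45 hours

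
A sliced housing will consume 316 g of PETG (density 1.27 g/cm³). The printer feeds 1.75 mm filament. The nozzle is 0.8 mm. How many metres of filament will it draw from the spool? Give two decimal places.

103.45 m

Extruded volume: 316/1.27 = 248.8189 cm³ (248818.9 mm³).
Filament cross-section = π × (1.75/2)² = 2.4053 mm².
Length = 248818.9 / 2.4053 = 103446.1 mm = 103.45 m.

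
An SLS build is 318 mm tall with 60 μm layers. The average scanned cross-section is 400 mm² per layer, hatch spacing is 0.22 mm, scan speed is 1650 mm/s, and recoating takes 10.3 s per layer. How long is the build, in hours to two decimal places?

Layers = ⌈318/0.06⌉ = 5300.
Per-layer scan distance = 400 / 0.22 = 1818.2 mm.
Per-layer scan time: 1818.2 / 1650 → 1.1019 s.
Per-layer time: 1.1019 + 10.3 → 11.4019 s.
Total: 5300 × 11.4019 s = 60430.07 s → 16.79 hours.

16.79 hours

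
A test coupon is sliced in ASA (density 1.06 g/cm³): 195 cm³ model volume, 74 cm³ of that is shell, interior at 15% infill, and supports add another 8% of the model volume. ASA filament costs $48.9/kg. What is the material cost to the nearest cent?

$5.59

Interior volume = 195 − 74 = 121 cm³.
Infill volume = 0.15 × 121 = 18.15 cm³.
Support: 0.08 × 195 → 15.6 cm³.
Total extruded = 74 + 18.15 + 15.6 = 107.75 cm³.
Mass = 107.75 × 1.06, so 114.215 g.
Cost = 114.215 g / 1000 × $48.9/kg = $5.59.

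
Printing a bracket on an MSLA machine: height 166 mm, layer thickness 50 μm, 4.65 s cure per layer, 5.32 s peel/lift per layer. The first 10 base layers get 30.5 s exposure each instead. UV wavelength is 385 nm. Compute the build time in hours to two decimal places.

9.27 hours

Layer count = ceil(166 / 0.05) = 3320.
Base layers = 10 × (30.5 + 5.32) = 358.2 s.
Remaining layers: 3310 × (4.65 + 5.32) → 33000.7 s.
Total = 358.2 + 33000.7 = 33358.9 s = 9.27 hours.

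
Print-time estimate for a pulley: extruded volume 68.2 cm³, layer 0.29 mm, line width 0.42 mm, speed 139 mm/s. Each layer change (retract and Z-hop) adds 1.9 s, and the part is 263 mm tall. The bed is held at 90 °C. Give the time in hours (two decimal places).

1.60 hours

Line area = 0.29 × 0.42 = 0.1218 mm².
Total extruded path = 68200/0.1218 = 559934.3 mm.
Extrusion time = 559934.3 / 139, so 4028.3 s.
Number of layers: 263 / 0.29 → 907 (rounded up).
Layer-change overhead = 907 × 1.9, so 1723.3 s.
Altogether 4028.3 + 1723.3 = 5751.6 s, i.e. 1.60 hours.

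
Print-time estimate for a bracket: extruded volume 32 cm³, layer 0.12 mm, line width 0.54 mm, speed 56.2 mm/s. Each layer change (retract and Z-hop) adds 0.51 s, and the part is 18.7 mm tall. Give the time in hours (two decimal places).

2.46 hours

Line area: 0.12 × 0.54 → 0.0648 mm².
Toolpath length = 32 cm³ / 0.0648 mm² = 32000 / 0.0648 = 493827.2 mm.
Time extruding = 493827.2 / 56.2, so 8787 s.
Layer count = ceil(18.7 / 0.12) = 156.
Non-print overhead = 156 × 0.51 = 79.56 s.
Total = 8787 + 79.56 = 8866.56 s = 2.46 hours.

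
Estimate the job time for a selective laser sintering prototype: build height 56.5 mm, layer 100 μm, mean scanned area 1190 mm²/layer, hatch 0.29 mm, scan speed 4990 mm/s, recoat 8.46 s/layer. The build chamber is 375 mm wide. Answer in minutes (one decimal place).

87.4 minutes

Layers = ⌈56.5/0.1⌉ = 565.
Hatch length per layer = 1190 / 0.29, so 4103.4 mm.
Per-layer scan time = 4103.4 / 4990, so 0.8223 s.
Per-layer time = 0.8223 + 8.46 = 9.2823 s.
Build time = 565 × 9.2823 = 5244.4995 s = 87.4 minutes.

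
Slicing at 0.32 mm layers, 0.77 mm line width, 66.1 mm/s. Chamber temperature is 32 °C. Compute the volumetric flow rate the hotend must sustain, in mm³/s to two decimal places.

16.29

A = 0.32 × 0.77, so 0.2464 mm².
Volumetric flow = 66.1 × 0.2464 = 16.29 mm³/s.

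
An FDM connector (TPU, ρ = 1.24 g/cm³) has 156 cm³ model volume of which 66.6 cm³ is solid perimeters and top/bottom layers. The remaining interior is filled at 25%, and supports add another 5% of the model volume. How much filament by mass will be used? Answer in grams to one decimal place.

Infill region = 156 − 66.6, so 89.4 cm³.
Infill deposited = 0.25 × 89.4, so 22.35 cm³.
Support: 0.05 × 156 → 7.8 cm³.
Total printed volume: 66.6 + 22.35 + 7.8 → 96.75 cm³.
Mass: 96.75 × 1.24 → 119.97 g.

120.0 g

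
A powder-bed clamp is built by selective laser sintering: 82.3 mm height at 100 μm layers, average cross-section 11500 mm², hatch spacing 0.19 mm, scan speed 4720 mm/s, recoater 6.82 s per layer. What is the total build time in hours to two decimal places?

4.49 hours

Layer count = ceil(82.3 / 0.1) = 823.
Per-layer scan distance = 11500 / 0.19 = 60526.3 mm.
Laser time per layer: 60526.3 / 4720 → 12.8234 s.
Layer cycle = 12.8234 + 6.82 = 19.6434 s.
Build time = 823 × 19.6434 = 16166.5182 s = 4.49 hours.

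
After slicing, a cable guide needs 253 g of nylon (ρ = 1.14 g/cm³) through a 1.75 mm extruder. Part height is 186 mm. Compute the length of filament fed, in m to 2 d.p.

92.27 m

Extruded volume: 253/1.14 = 221.9298 cm³ (221929.8 mm³).
Filament cross-section = π × (1.75/2)² = 2.4053 mm².
Length = 221929.8 / 2.4053 = 92266.99 mm = 92.27 m.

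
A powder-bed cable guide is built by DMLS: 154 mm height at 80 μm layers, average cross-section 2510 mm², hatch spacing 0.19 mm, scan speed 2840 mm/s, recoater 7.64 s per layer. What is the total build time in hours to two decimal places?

6.57 hours

Layers = ⌈154/0.08⌉ = 1925.
Hatch length per layer: 2510 / 0.19 → 13210.5 mm.
Per-layer scan time: 13210.5 / 2840 → 4.6516 s.
Per-layer time = 4.6516 + 7.64 = 12.2916 s.
1925 layers × 12.2916 s/layer = 23661.33 s, i.e. 6.57 hours.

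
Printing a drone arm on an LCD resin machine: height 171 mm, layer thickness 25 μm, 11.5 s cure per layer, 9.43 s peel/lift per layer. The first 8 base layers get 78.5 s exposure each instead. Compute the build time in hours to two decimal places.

Layers = ⌈171/0.025⌉ = 6840.
Base layers: 8 × (78.5 + 9.43) → 703.44 s.
Normal layers = 6832 × (11.5 + 9.43), so 142993.76 s.
Total = 703.44 + 142993.76 = 143697.2 s = 39.92 hours.

39.92 hours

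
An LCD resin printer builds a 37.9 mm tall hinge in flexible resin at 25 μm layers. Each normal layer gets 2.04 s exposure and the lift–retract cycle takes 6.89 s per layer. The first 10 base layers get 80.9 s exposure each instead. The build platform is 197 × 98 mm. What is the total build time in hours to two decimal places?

Layer count = ceil(37.9 / 0.025) = 1516.
Base layers = 10 × (80.9 + 6.89) = 877.9 s.
Remaining layers = 1506 × (2.04 + 6.89) = 13448.58 s.
Total = 877.9 + 13448.58 = 14326.48 s = 3.98 hours.

3.98 hours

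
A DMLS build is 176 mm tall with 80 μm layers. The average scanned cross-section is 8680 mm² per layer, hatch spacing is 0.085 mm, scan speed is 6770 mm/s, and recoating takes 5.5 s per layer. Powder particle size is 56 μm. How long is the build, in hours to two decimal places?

12.58 hours

Layers = ⌈176/0.08⌉ = 2200.
Hatch length per layer: 8680 / 0.085 → 102117.6 mm.
Laser time per layer = 102117.6 / 6770 = 15.0838 s.
Time per layer = 15.0838 + 5.5 = 20.5838 s.
2200 layers × 20.5838 s/layer = 45284.36 s, i.e. 12.58 hours.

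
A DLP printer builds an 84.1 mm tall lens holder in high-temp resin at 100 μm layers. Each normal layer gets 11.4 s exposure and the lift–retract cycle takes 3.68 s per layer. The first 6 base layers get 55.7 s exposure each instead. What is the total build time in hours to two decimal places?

Number of layers: 84.1 / 0.1 → 841 (rounded up).
Base layers = 6 × (55.7 + 3.68) = 356.28 s.
Regular layers = 835 × (11.4 + 3.68) = 12591.8 s.
Sum: 356.28 + 12591.8 = 12948.08 s → 3.60 hours.

3.60 hours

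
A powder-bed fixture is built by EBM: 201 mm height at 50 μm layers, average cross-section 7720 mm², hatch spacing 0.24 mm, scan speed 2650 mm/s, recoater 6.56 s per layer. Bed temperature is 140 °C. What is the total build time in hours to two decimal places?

20.88 hours

Layers = ⌈201/0.05⌉ = 4020.
Per-layer scan distance = 7720 / 0.24 = 32166.7 mm.
Beam time per layer = 32166.7 / 2650, so 12.1384 s.
Time per layer = 12.1384 + 6.56, so 18.6984 s.
Total: 4020 × 18.6984 s = 75167.568 s → 20.88 hours.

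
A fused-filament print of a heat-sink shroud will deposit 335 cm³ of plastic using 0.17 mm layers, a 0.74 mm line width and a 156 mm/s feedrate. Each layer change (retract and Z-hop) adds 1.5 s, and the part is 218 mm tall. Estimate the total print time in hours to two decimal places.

Extrusion cross-section = 0.17 × 0.74, so 0.1258 mm².
Total extruded path = 335000/0.1258 = 2662957.1 mm.
Time extruding = 2662957.1 / 156 = 17070.2 s.
Layer count = ceil(218 / 0.17) = 1283.
Layer-change overhead: 1283 × 1.5 → 1924.5 s.
Altogether 17070.2 + 1924.5 = 18994.7 s, i.e. 5.28 hours.

5.28 hours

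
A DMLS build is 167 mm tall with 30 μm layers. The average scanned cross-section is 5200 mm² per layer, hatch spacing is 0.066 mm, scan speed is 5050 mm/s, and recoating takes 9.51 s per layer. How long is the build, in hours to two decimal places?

Layer count = ceil(167 / 0.03) = 5567.
Hatch length per layer = 5200 / 0.066, so 78787.9 mm.
Per-layer scan time = 78787.9 / 5050 = 15.6016 s.
Per-layer time = 15.6016 + 9.51 = 25.1116 s.
5567 layers × 25.1116 s/layer = 139796.2772 s, i.e. 38.83 hours.

38.83 hours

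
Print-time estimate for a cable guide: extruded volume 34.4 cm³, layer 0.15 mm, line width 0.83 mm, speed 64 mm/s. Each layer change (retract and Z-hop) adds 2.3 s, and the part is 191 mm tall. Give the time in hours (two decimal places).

2.01 hours

Bead cross-section: 0.15 × 0.83 → 0.1245 mm².
Total extruded path = 34400/0.1245 = 276305.2 mm.
Time extruding: 276305.2 / 64 → 4317.3 s.
Layer count = ceil(191 / 0.15) = 1274.
Layer-change overhead = 1274 × 2.3 = 2930.2 s.
Altogether 4317.3 + 2930.2 = 7247.5 s, i.e. 2.01 hours.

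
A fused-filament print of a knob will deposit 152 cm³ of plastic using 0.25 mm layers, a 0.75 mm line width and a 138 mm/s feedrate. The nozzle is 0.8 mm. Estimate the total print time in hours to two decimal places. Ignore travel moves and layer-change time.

1.63 hours

Bead cross-section = 0.25 × 0.75 = 0.1875 mm².
Total extruded path = 152000/0.1875 = 810666.7 mm.
Print-move time: 810666.7 / 138 → 5874.4 s.
In the requested units: 5874.4 s = 1.63 hours.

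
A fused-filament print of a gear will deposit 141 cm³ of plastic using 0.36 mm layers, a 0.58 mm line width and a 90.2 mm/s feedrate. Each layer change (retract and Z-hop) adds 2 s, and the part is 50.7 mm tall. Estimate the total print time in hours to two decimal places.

Extrusion cross-section: 0.36 × 0.58 → 0.2088 mm².
Toolpath length = 141 cm³ / 0.2088 mm² = 141000 / 0.2088 = 675287.4 mm.
Time extruding = 675287.4 / 90.2 = 7486.6 s.
Number of layers: 50.7 / 0.36 → 141 (rounded up).
Non-print overhead = 141 × 2, so 282 s.
Altogether 7486.6 + 282 = 7768.6 s, i.e. 2.16 hours.

2.16 hours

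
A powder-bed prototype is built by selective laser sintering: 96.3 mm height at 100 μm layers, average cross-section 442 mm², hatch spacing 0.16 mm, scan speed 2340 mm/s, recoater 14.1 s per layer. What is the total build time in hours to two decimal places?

Layer count = ceil(96.3 / 0.1) = 963.
Per-layer scan distance = 442 / 0.16, so 2762.5 mm.
Scan time per layer = 2762.5 / 2340 = 1.1806 s.
Per-layer time: 1.1806 + 14.1 → 15.2806 s.
Build time = 963 × 15.2806 = 14715.2178 s = 4.09 hours.

4.09 hours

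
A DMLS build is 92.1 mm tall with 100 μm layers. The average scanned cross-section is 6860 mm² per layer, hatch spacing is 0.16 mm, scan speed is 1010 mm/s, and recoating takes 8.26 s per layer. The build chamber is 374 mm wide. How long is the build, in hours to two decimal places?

12.97 hours

Layers = ⌈92.1/0.1⌉ = 921.
Hatch length per layer = 6860 / 0.16, so 42875 mm.
Scan time per layer = 42875 / 1010 = 42.4505 s.
Layer cycle = 42.4505 + 8.26 = 50.7105 s.
Build time = 921 × 50.7105 = 46704.3705 s = 12.97 hours.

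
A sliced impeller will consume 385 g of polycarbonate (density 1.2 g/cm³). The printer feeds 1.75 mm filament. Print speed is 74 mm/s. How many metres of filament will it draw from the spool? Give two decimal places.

133.39 m

Extruded volume: 385/1.2 = 320.8333 cm³ (320833.3 mm³).
A = π r² = π × 0.875² = 2.4053 mm².
L = V/A = 320833.3/2.4053 = 133385.98 mm → 133.39 m.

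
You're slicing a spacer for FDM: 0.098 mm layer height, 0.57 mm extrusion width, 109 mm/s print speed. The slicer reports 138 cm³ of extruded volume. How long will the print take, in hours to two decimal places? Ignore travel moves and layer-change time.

Bead cross-section = 0.098 × 0.57 = 0.05586 mm².
Total extruded path = 138000/0.05586 = 2470461.9 mm.
Extrusion time = 2470461.9 / 109 = 22664.8 s.
That's 22664.8 s → 6.30 hours.

6.30 hours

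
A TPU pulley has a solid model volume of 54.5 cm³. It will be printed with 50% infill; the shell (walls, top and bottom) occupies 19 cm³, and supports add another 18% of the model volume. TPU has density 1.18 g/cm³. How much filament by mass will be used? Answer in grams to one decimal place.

54.9 g

Interior volume = 54.5 − 19 = 35.5 cm³.
Infill volume: 0.50 × 35.5 → 17.75 cm³.
Support = 0.18 × 54.5 = 9.81 cm³.
Total extruded = 19 + 17.75 + 9.81, so 46.56 cm³.
Mass = 46.56 × 1.18, so 54.9408 g.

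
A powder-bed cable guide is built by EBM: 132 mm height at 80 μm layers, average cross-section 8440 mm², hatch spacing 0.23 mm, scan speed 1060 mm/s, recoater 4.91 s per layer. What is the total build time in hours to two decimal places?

18.12 hours

Layers = ⌈132/0.08⌉ = 1650.
Per-layer scan distance = 8440 / 0.23, so 36695.7 mm.
Scan time per layer = 36695.7 / 1060, so 34.6186 s.
Layer cycle = 34.6186 + 4.91, so 39.5286 s.
Build time = 1650 × 39.5286 = 65222.19 s = 18.12 hours.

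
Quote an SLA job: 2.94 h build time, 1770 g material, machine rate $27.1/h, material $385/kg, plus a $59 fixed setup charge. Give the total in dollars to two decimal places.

$820.12

Machine cost = 27.1 × 2.94 = $79.674.
Material charge = 385 × 1770/1000, so $681.45.
Adding setup: 79.674 + 681.45 + 59 → 820.124 ≈ $820.12.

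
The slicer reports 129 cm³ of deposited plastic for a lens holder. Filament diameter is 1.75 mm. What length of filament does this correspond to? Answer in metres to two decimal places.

53.63 m

Cross-section of 1.75 mm filament: π·(1.75/2)² = 2.4053 mm².
Length = 129 cm³ / 2.4053 mm² = 129000 / 2.4053 = 53631.56 mm = 53.63 m.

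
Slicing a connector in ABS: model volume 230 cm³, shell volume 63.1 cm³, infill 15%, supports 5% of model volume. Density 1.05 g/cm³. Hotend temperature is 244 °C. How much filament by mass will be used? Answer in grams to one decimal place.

Interior volume = 230 − 63.1, so 166.9 cm³.
Infill deposited = 0.15 × 166.9, so 25.035 cm³.
Support = 0.05 × 230, so 11.5 cm³.
Total printed volume: 63.1 + 25.035 + 11.5 → 99.635 cm³.
Mass = 99.635 × 1.05, so 104.61675 g.

104.6 g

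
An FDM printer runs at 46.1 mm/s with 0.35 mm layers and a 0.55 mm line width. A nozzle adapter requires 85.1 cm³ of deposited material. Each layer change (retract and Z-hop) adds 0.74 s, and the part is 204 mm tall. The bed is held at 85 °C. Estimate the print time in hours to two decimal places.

2.78 hours

Line area: 0.35 × 0.55 → 0.1925 mm².
Total extruded path = 85100/0.1925 = 442077.9 mm.
Time extruding: 442077.9 / 46.1 → 9589.5 s.
Number of layers: 204 / 0.35 → 583 (rounded up).
Non-print overhead = 583 × 0.74, so 431.42 s.
Altogether 9589.5 + 431.42 = 10020.92 s, i.e. 2.78 hours.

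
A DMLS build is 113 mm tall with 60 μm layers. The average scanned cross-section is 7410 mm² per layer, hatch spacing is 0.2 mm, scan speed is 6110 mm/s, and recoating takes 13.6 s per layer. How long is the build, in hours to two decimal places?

10.29 hours

Layers = ⌈113/0.06⌉ = 1884.
Hatch length per layer: 7410 / 0.2 → 37050 mm.
Per-layer scan time: 37050 / 6110 → 6.0638 s.
Per-layer time = 6.0638 + 13.6 = 19.6638 s.
Total: 1884 × 19.6638 s = 37046.5992 s → 10.29 hours.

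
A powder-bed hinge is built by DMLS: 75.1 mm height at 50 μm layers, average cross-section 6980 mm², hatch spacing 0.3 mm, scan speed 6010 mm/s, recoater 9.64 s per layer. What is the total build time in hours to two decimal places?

Number of layers: 75.1 / 0.05 → 1502 (rounded up).
Scan path per layer = 6980 / 0.3, so 23266.7 mm.
Per-layer scan time = 23266.7 / 6010 = 3.8713 s.
Layer cycle = 3.8713 + 9.64 = 13.5113 s.
1502 layers × 13.5113 s/layer = 20293.9726 s, i.e. 5.64 hours.

5.64 hours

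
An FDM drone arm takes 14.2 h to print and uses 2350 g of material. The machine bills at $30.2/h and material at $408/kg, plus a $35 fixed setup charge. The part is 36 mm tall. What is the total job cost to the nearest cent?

Machine cost = 30.2 × 14.2 = $428.84.
Material cost: 408 × 2350/1000 → $958.80.
Total = 428.84 + 958.80 + 35 = $1422.64.

$1422.64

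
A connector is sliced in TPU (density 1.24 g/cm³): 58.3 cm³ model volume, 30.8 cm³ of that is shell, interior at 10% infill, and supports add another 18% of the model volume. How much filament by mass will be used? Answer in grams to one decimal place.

54.6 g

Interior volume = 58.3 − 30.8, so 27.5 cm³.
Deposited infill: 0.10 × 27.5 → 2.75 cm³.
Support = 0.18 × 58.3, so 10.494 cm³.
Total printed volume = 30.8 + 2.75 + 10.494, so 44.044 cm³.
Mass = 44.044 × 1.24, so 54.61456 g.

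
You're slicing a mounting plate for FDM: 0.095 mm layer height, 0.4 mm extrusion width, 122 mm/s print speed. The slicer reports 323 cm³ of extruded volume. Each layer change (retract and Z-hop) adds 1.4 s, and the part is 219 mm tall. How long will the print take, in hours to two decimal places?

20.25 hours

Line area = 0.095 × 0.4, so 0.038 mm².
Path length: 323000 mm³ / 0.038 mm² → 8500000 mm.
Print-move time: 8500000 / 122 → 69672.1 s.
Number of layers: 219 / 0.095 → 2306 (rounded up).
Z-hop total = 2306 × 1.4 = 3228.4 s.
Altogether 69672.1 + 3228.4 = 72900.5 s, i.e. 20.25 hours.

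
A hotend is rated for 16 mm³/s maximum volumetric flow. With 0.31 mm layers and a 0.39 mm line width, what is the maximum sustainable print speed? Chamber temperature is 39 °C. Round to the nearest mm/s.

Bead cross-section = 0.31 × 0.39, so 0.1209 mm².
Max speed = 16 / 0.1209 = 132.34 ≈ 132 mm/s.

132 mm/s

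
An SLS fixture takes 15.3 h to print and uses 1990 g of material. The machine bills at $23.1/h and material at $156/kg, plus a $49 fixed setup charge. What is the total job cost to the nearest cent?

Time charge = 23.1 × 15.3, so $353.43.
Material cost: 156 × 1990/1000 → $310.44.
Total = 353.43 + 310.44 + 49 = $712.87.

$712.87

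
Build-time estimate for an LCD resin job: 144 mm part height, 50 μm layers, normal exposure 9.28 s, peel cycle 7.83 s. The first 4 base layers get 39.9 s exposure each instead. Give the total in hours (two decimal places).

Layers = ⌈144/0.05⌉ = 2880.
Burn-in layers: 4 × (39.9 + 7.83) → 190.92 s.
Remaining layers: 2876 × (9.28 + 7.83) → 49208.36 s.
Total = 190.92 + 49208.36 = 49399.28 s = 13.72 hours.

13.72 hours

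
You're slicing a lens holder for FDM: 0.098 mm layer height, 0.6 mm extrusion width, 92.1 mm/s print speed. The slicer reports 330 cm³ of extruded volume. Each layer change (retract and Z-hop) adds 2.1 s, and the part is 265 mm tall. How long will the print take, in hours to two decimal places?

18.50 hours

Extrusion cross-section = 0.098 × 0.6 = 0.0588 mm².
Total extruded path = 330000/0.0588 = 5612244.9 mm.
Print-move time: 5612244.9 / 92.1 → 60936.4 s.
Layers = ⌈265/0.098⌉ = 2705.
Z-hop total: 2705 × 2.1 → 5680.5 s.
Altogether 60936.4 + 5680.5 = 66616.9 s, i.e. 18.50 hours.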